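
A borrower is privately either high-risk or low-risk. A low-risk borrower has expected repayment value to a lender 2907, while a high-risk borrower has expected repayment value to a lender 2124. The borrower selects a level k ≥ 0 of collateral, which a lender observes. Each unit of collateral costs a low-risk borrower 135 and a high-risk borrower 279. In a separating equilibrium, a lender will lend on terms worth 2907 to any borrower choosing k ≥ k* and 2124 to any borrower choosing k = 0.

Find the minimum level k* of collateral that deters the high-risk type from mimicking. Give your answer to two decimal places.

A high-risk borrower choosing k = 0 receives 2124.
Imitating at k* instead would pay 2907 at cost 279·k*, netting 2907 − 279·k*.
Indifference: 2124 = 2907 − 279·k*, so k* = (2907 − 2124) / 279 ≈ 2.81.
At k* the high-risk type's incentive constraint just binds; the low-risk type strictly prefers k* since its per-unit cost is lower.

2.81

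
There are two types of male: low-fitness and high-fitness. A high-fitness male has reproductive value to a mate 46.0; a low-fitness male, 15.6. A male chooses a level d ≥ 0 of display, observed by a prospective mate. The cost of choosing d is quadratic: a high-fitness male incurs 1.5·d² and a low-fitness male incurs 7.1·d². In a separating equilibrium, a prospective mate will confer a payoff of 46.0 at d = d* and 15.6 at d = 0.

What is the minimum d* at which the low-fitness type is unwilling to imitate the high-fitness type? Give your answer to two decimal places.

The low-fitness type at d = 0 receives 15.6; imitating at d* yields 46.0 − 7.1·d*².
Indifference: 15.6 = 46.0 − 7.1·d*², so d*² = (46.0 − 15.6) / 7.1 ≈ 4.2817.
d* = √4.2817 ≈ 2.07.

2.07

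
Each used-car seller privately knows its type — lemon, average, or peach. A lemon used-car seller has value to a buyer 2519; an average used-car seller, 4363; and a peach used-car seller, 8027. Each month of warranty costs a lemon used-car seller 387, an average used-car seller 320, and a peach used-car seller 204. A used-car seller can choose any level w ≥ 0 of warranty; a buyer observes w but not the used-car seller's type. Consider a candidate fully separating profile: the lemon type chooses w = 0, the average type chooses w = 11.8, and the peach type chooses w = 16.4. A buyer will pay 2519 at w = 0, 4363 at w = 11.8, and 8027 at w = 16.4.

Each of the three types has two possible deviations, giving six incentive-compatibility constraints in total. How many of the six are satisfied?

4

Lemon (own payoff 2519): to w=11.8 gives 4363 − 387×11.8 = -203.6 → no gain ✓; to w=16.4 gives 8027 − 387×16.4 = 1680.2 → no gain ✓.
Average (own payoff 4363 − 320×11.8 = 587): to w=0 gives 2519 → profitable ✗; to w=16.4 gives 8027 − 320×16.4 = 2779 → profitable ✗.
Peach (own payoff 8027 − 204×16.4 = 4681.4): to w=0 gives 2519 → no gain ✓; to w=11.8 gives 4363 − 204×11.8 = 1955.8 → no gain ✓.
4 of the 6 constraints hold; not an equilibrium.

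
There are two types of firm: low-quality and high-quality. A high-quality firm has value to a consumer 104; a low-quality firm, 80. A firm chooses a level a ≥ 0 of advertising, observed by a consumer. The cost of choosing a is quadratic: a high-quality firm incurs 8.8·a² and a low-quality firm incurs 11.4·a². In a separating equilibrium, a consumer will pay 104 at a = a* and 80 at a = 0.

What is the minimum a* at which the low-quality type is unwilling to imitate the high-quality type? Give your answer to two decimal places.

The low-quality type at a = 0 receives 80; imitating at a* yields 104 − 11.4·a*².
Indifference: 80 = 104 − 11.4·a*², so a*² = (104 − 80) / 11.4 ≈ 2.1053.
a* = √2.1053 ≈ 1.45.

1.45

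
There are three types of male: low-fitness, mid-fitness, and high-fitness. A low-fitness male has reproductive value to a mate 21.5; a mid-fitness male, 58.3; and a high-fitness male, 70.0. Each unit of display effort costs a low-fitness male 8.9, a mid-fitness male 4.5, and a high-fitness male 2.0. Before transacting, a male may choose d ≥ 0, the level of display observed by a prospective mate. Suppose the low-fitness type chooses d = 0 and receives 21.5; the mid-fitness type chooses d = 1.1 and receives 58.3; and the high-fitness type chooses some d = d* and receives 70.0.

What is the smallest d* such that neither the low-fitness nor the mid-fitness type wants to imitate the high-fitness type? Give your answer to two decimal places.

5.45

Low-fitness type (on-path payoff 21.5) won't mimic when 21.5 ≥ 70.0 − 8.9·d*, i.e. d* ≥ 5.45.
Mid-fitness type (on-path payoff 58.3 − 4.5×1.1 = 53.35) won't mimic when 53.35 ≥ 70.0 − 4.5·d*, i.e. d* ≥ 3.70.
Both must hold, so d* = max(5.45, 3.70) = 5.45. The low-fitness type's constraint binds.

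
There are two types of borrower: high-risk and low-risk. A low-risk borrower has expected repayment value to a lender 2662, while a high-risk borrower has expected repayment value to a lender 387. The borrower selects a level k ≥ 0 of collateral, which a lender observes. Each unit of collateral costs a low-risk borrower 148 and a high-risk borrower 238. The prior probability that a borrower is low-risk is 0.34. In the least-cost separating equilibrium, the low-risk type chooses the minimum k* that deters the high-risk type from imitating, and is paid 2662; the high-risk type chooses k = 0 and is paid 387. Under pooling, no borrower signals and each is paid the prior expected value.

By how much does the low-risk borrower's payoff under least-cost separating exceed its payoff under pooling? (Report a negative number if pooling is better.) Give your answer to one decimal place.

86.8

Least-cost separating signal: k* solves 387 = 2662 − 238·k*, so k* = (2662 − 387)/238 ≈ 9.5588.
Low-risk type's separating payoff: 2662 − 148 × k* = 2662 − 148 × (2662 − 387)/238 = 2662 − 336700/238 ≈ 1247.294.
Pooling payoff: 0.34 × 2662 + 0.66 × 387 = 1160.5.
Difference: 1247.294 − 1160.5 = 86.794, i.e. 86.8 to one decimal place.
The low-risk type prefers to separate.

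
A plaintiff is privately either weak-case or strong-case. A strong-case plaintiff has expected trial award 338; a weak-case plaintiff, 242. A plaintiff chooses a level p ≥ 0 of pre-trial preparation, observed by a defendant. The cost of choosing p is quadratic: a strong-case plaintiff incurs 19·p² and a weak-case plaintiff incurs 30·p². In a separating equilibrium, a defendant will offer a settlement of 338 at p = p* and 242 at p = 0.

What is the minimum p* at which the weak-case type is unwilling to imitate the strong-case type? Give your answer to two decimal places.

The weak-case type at p = 0 receives 242; imitating at p* yields 338 − 30·p*².
Indifference: 242 = 338 − 30·p*², so p*² = (338 − 242) / 30 = 3.2.
p* = √3.2 ≈ 1.79.

1.79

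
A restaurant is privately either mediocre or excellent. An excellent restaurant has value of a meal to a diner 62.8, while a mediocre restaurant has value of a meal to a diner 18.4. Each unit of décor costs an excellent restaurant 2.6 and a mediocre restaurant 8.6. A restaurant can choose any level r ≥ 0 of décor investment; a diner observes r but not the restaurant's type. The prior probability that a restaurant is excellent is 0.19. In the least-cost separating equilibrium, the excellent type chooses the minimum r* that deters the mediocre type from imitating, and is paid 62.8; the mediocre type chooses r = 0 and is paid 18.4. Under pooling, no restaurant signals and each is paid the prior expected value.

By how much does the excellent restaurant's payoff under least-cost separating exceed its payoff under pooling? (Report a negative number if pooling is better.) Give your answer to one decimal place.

Least-cost separating signal: r* solves 18.4 = 62.8 − 8.6·r*, so r* = (62.8 − 18.4)/8.6 ≈ 5.1628.
Excellent type's separating payoff: 62.8 − 2.6 × r* = 62.8 − 2.6 × (62.8 − 18.4)/8.6 = 62.8 − 115.44/8.6 ≈ 49.377.
Pooling payoff: 0.19 × 62.8 + 0.81 × 18.4 = 26.836.
Difference: 49.377 − 26.836 = 22.541, i.e. 22.5 to one decimal place.
The excellent type prefers to separate.

22.5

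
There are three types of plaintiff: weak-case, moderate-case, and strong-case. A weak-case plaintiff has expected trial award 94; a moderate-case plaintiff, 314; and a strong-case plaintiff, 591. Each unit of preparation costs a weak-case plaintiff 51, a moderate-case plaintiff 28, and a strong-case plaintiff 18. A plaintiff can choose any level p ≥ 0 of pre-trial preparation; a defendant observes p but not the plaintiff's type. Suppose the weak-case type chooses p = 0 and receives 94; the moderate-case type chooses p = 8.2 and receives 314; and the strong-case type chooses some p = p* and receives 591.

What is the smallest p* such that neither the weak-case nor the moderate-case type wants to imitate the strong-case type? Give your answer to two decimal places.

Moderate-case type (on-path payoff 314 − 28×8.2 = 84.4) won't mimic when 84.4 ≥ 591 − 28·p*, i.e. p* ≥ 18.09.
Weak-case type (on-path payoff 94) won't mimic when 94 ≥ 591 − 51·p*, i.e. p* ≥ 9.75.
Both must hold, so p* = max(9.75, 18.09) = 18.09. The moderate-case type's constraint binds.

18.09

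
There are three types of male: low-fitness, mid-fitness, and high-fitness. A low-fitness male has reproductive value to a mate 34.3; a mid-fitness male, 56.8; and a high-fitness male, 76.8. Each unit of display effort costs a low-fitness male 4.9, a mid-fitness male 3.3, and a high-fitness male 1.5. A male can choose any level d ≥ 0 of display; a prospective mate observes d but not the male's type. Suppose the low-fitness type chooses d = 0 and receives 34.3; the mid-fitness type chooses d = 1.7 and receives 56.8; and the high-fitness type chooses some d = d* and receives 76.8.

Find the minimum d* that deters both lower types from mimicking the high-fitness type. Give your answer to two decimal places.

8.67

Low-fitness type (on-path payoff 34.3) won't mimic when 34.3 ≥ 76.8 − 4.9·d*, i.e. d* ≥ 8.67.
Mid-fitness type (on-path payoff 56.8 − 3.3×1.7 = 51.19) won't mimic when 51.19 ≥ 76.8 − 3.3·d*, i.e. d* ≥ 7.76.
Both must hold, so d* = max(8.67, 7.76) = 8.67. The low-fitness type's constraint binds.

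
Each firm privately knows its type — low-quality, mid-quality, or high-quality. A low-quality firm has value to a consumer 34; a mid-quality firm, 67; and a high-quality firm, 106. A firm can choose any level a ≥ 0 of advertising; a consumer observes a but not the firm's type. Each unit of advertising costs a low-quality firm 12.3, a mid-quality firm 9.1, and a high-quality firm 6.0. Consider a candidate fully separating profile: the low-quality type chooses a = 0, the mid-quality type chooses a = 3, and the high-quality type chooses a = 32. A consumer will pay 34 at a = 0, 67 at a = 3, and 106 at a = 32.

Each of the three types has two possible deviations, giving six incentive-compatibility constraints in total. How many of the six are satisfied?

High-quality (own payoff 106 − 6.0×32 = -86): to a=0 gives 34 → profitable ✗; to a=3 gives 67 − 6.0×3 = 49 → profitable ✗.
Low-quality (own payoff 34): to a=3 gives 67 − 12.3×3 = 30.1 → no gain ✓; to a=32 gives 106 − 12.3×32 = -287.6 → no gain ✓.
Mid-quality (own payoff 67 − 9.1×3 = 39.7): to a=0 gives 34 → no gain ✓; to a=32 gives 106 − 9.1×32 = -185.2 → no gain ✓.
4 of the 6 constraints hold; not an equilibrium.

4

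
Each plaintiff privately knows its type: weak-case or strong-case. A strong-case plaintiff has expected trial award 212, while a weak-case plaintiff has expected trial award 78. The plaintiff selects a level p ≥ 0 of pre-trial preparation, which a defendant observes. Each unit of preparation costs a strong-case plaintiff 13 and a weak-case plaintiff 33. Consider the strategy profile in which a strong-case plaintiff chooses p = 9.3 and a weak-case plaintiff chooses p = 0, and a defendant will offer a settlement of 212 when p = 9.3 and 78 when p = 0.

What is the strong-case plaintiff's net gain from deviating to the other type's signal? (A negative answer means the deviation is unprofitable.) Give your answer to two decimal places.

-13.10

Playing p = 9.3 the strong-case plaintiff receives 212 − 13 × 9.3 = 91.1.
Deviating to p = 0 yields 78 instead.
Gain from deviating: 78 − 91.1 = -13.10.
The gain is negative, so the strong-case type's incentive-compatibility constraint is satisfied.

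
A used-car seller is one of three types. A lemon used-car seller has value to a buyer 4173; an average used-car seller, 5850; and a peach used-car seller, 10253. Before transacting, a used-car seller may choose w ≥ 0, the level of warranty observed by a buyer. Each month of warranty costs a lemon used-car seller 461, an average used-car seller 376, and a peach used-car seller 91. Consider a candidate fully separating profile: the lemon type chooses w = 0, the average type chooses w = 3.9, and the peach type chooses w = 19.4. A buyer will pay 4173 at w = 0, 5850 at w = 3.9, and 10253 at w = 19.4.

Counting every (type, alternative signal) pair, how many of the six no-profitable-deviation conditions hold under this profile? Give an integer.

Peach (own payoff 10253 − 91×19.4 = 8487.6): to w=0 gives 4173 → no gain ✓; to w=3.9 gives 5850 − 91×3.9 = 5495.1 → no gain ✓.
Lemon (own payoff 4173): to w=3.9 gives 5850 − 461×3.9 = 4052.1 → no gain ✓; to w=19.4 gives 10253 − 461×19.4 = 1309.6 → no gain ✓.
Average (own payoff 5850 − 376×3.9 = 4383.6): to w=0 gives 4173 → no gain ✓; to w=19.4 gives 10253 − 376×19.4 = 2958.6 → no gain ✓.
6 of the 6 constraints hold; this profile is a separating equilibrium.

6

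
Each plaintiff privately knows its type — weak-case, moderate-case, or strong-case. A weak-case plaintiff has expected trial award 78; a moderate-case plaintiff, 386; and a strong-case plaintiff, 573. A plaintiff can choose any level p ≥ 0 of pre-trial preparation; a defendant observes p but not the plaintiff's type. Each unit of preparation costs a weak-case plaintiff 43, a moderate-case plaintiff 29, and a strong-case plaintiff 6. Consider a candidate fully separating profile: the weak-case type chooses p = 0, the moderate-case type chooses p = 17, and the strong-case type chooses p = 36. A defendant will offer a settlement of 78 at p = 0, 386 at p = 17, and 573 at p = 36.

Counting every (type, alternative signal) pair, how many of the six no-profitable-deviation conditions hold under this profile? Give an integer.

Moderate-case (own payoff 386 − 29×17 = -107): to p=0 gives 78 → profitable ✗; to p=36 gives 573 − 29×36 = -471 → no gain ✓.
Strong-case (own payoff 573 − 6×36 = 357): to p=0 gives 78 → no gain ✓; to p=17 gives 386 − 6×17 = 284 → no gain ✓.
Weak-case (own payoff 78): to p=17 gives 386 − 43×17 = -345 → no gain ✓; to p=36 gives 573 − 43×36 = -975 → no gain ✓.
5 of the 6 constraints hold; not an equilibrium.

5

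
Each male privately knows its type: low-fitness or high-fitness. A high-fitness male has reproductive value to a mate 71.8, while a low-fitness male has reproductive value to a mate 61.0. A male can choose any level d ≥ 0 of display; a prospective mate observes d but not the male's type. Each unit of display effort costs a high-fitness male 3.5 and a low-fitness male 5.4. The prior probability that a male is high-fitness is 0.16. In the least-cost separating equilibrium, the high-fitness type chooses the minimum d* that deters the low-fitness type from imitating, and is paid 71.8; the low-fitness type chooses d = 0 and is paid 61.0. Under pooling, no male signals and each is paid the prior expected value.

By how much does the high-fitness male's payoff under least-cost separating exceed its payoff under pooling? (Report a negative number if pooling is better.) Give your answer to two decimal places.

Least-cost separating signal: d* solves 61.0 = 71.8 − 5.4·d*, so d* = (71.8 − 61.0)/5.4 = 2.
High-fitness type's separating payoff: 71.8 − 3.5 × d* = 71.8 − 3.5 × (71.8 − 61.0)/5.4 = 71.8 − 37.8/5.4 = 64.8.
Pooling payoff: 0.16 × 71.8 + 0.84 × 61.0 = 62.728.
Difference: 64.8 − 62.728 = 2.072, i.e. 2.07 to two decimal places.
The high-fitness type prefers to separate.

2.07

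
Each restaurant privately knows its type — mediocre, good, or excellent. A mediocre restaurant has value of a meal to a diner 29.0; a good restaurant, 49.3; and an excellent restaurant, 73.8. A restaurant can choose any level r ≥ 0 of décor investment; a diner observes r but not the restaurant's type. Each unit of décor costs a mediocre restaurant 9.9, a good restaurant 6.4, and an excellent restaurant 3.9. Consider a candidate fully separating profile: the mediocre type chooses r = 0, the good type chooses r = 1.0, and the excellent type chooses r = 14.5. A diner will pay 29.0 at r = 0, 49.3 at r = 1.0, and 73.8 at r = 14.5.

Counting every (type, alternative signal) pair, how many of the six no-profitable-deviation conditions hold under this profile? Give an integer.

Good (own payoff 49.3 − 6.4×1.0 = 42.9): to r=0 gives 29.0 → no gain ✓; to r=14.5 gives 73.8 − 6.4×14.5 = -19 → no gain ✓.
Mediocre (own payoff 29.0): to r=1.0 gives 49.3 − 9.9×1.0 = 39.4 → profitable ✗; to r=14.5 gives 73.8 − 9.9×14.5 = -69.75 → no gain ✓.
Excellent (own payoff 73.8 − 3.9×14.5 = 17.25): to r=0 gives 29.0 → profitable ✗; to r=1.0 gives 49.3 − 3.9×1.0 = 45.4 → profitable ✗.
3 of the 6 constraints hold; not an equilibrium.

3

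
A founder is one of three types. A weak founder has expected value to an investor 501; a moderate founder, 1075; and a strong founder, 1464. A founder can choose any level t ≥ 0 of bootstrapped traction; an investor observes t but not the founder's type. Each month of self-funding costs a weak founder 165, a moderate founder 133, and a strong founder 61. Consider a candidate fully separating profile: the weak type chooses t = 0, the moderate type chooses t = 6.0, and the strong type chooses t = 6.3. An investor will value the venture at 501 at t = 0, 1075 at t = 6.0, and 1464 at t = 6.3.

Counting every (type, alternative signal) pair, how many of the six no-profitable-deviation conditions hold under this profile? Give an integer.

Moderate (own payoff 1075 − 133×6.0 = 277): to t=0 gives 501 → profitable ✗; to t=6.3 gives 1464 − 133×6.3 = 626.1 → profitable ✗.
Strong (own payoff 1464 − 61×6.3 = 1079.7): to t=0 gives 501 → no gain ✓; to t=6.0 gives 1075 − 61×6.0 = 709 → no gain ✓.
Weak (own payoff 501): to t=6.0 gives 1075 − 165×6.0 = 85 → no gain ✓; to t=6.3 gives 1464 − 165×6.3 = 424.5 → no gain ✓.
4 of the 6 constraints hold; not an equilibrium.

4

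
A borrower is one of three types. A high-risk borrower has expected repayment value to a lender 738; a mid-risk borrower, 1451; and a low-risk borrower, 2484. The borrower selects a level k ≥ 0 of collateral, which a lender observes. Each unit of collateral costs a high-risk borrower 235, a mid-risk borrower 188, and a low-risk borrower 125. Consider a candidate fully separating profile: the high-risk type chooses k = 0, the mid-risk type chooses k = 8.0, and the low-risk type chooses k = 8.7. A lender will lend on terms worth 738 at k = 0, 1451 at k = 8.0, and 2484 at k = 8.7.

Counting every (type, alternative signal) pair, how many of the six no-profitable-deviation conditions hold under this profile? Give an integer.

Low-risk (own payoff 2484 − 125×8.7 = 1396.5): to k=0 gives 738 → no gain ✓; to k=8.0 gives 1451 − 125×8.0 = 451 → no gain ✓.
Mid-risk (own payoff 1451 − 188×8.0 = -53): to k=0 gives 738 → profitable ✗; to k=8.7 gives 2484 − 188×8.7 = 848.4 → profitable ✗.
High-risk (own payoff 738): to k=8.0 gives 1451 − 235×8.0 = -429 → no gain ✓; to k=8.7 gives 2484 − 235×8.7 = 439.5 → no gain ✓.
4 of the 6 constraints hold; not an equilibrium.

4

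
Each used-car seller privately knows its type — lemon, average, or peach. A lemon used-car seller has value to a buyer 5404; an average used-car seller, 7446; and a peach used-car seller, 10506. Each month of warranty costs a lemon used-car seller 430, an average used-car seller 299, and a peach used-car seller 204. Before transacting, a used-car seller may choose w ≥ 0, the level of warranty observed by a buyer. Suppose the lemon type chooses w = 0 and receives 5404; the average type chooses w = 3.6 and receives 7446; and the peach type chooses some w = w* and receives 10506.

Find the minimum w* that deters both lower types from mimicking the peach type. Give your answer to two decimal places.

Lemon type (on-path payoff 5404) won't mimic when 5404 ≥ 10506 − 430·w*, i.e. w* ≥ 11.87.
Average type (on-path payoff 7446 − 299×3.6 = 6369.6) won't mimic when 6369.6 ≥ 10506 − 299·w*, i.e. w* ≥ 13.83.
Both must hold, so w* = max(11.87, 13.83) = 13.83. The average type's constraint binds.

13.83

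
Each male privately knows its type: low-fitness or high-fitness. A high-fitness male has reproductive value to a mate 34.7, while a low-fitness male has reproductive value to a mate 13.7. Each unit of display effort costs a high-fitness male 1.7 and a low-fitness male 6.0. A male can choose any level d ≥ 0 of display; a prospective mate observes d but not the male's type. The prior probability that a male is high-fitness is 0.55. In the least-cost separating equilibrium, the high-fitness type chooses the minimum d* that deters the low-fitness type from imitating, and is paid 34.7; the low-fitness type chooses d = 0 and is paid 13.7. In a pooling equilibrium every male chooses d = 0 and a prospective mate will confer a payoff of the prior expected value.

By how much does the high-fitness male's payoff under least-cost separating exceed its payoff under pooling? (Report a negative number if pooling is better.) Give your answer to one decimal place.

Least-cost separating signal: d* solves 13.7 = 34.7 − 6.0·d*, so d* = (34.7 − 13.7)/6.0 = 3.5.
High-fitness type's separating payoff: 34.7 − 1.7 × d* = 34.7 − 1.7 × (34.7 − 13.7)/6.0 = 34.7 − 35.7/6.0 = 28.75.
Pooling payoff: 0.55 × 34.7 + 0.45 × 13.7 = 25.25.
Difference: 28.75 − 25.25 = 3.5.
The high-fitness type prefers to separate.

3.5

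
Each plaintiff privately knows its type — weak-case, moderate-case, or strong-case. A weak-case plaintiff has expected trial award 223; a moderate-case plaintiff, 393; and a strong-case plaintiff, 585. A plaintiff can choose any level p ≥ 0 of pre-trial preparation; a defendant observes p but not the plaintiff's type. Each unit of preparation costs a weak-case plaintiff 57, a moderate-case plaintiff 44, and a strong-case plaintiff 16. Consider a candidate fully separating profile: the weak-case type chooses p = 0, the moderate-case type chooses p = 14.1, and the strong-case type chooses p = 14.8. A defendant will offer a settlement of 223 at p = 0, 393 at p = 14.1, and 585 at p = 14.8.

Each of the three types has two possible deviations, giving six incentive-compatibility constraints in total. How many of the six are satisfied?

Strong-case (own payoff 585 − 16×14.8 = 348.2): to p=0 gives 223 → no gain ✓; to p=14.1 gives 393 − 16×14.1 = 167.4 → no gain ✓.
Weak-case (own payoff 223): to p=14.1 gives 393 − 57×14.1 = -410.7 → no gain ✓; to p=14.8 gives 585 − 57×14.8 = -258.6 → no gain ✓.
Moderate-case (own payoff 393 − 44×14.1 = -227.4): to p=0 gives 223 → profitable ✗; to p=14.8 gives 585 − 44×14.8 = -66.2 → profitable ✗.
4 of the 6 constraints hold; not an equilibrium.

4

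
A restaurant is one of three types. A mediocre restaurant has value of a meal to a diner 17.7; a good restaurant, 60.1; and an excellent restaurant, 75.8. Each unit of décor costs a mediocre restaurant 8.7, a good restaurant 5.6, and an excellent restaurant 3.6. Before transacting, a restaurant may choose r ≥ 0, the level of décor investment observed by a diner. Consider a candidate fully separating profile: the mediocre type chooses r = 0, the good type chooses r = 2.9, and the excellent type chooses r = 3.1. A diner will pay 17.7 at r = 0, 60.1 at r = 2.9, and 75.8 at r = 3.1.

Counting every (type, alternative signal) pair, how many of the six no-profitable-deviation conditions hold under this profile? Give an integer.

3

Good (own payoff 60.1 − 5.6×2.9 = 43.86): to r=0 gives 17.7 → no gain ✓; to r=3.1 gives 75.8 − 5.6×3.1 = 58.44 → profitable ✗.
Excellent (own payoff 75.8 − 3.6×3.1 = 64.64): to r=0 gives 17.7 → no gain ✓; to r=2.9 gives 60.1 − 3.6×2.9 = 49.66 → no gain ✓.
Mediocre (own payoff 17.7): to r=2.9 gives 60.1 − 8.7×2.9 = 34.87 → profitable ✗; to r=3.1 gives 75.8 − 8.7×3.1 = 48.83 → profitable ✗.
3 of the 6 constraints hold; not an equilibrium.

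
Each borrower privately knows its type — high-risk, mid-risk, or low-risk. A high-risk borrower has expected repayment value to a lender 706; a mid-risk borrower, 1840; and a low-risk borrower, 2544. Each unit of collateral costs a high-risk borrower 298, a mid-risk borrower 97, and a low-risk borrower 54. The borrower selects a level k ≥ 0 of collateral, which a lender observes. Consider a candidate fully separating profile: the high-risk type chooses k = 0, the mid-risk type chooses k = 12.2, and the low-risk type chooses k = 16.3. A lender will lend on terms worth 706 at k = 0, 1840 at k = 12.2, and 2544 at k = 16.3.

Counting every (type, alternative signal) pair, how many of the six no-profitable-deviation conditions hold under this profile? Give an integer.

4

Low-risk (own payoff 2544 − 54×16.3 = 1663.8): to k=0 gives 706 → no gain ✓; to k=12.2 gives 1840 − 54×12.2 = 1181.2 → no gain ✓.
High-risk (own payoff 706): to k=12.2 gives 1840 − 298×12.2 = -1795.6 → no gain ✓; to k=16.3 gives 2544 − 298×16.3 = -2313.4 → no gain ✓.
Mid-risk (own payoff 1840 − 97×12.2 = 656.6): to k=0 gives 706 → profitable ✗; to k=16.3 gives 2544 − 97×16.3 = 962.9 → profitable ✗.
4 of the 6 constraints hold; not an equilibrium.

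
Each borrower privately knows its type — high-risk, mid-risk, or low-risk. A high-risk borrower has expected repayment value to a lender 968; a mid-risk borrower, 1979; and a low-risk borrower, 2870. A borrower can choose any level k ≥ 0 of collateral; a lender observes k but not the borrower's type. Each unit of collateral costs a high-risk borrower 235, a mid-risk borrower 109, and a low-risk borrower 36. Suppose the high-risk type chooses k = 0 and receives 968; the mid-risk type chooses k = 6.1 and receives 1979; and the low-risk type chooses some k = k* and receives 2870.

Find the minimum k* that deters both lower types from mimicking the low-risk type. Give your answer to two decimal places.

Mid-risk type (on-path payoff 1979 − 109×6.1 = 1314.1) won't mimic when 1314.1 ≥ 2870 − 109·k*, i.e. k* ≥ 14.27.
High-risk type (on-path payoff 968) won't mimic when 968 ≥ 2870 − 235·k*, i.e. k* ≥ 8.09.
Both must hold, so k* = max(8.09, 14.27) = 14.27. The mid-risk type's constraint binds.

14.27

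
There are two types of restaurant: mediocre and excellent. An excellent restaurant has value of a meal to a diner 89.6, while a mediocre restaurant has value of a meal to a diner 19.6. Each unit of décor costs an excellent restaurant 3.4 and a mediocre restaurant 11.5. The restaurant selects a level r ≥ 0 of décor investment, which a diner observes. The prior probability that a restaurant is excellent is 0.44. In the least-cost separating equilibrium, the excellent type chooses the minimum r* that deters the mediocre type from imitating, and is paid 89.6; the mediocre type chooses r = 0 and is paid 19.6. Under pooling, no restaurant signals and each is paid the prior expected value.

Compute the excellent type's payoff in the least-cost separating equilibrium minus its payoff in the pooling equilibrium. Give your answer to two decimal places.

Least-cost separating signal: r* solves 19.6 = 89.6 − 11.5·r*, so r* = (89.6 − 19.6)/11.5 ≈ 6.0870.
Excellent type's separating payoff: 89.6 − 3.4 × r* = 89.6 − 3.4 × (89.6 − 19.6)/11.5 = 89.6 − 238/11.5 ≈ 68.9043.
Pooling payoff: 0.44 × 89.6 + 0.56 × 19.6 = 50.4.
Difference: 68.9043 − 50.4 = 18.5043, i.e. 18.50 to two decimal places.
The excellent type prefers to separate.

18.50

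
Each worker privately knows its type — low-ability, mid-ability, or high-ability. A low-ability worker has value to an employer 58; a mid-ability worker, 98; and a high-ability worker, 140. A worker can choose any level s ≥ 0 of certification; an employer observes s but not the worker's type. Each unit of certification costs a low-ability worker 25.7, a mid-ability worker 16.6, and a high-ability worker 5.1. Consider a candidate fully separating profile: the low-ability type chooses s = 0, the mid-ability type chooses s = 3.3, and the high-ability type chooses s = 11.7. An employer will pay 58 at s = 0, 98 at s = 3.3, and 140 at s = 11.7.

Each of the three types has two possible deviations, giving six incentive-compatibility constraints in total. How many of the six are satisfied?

4

Mid-ability (own payoff 98 − 16.6×3.3 = 43.22): to s=0 gives 58 → profitable ✗; to s=11.7 gives 140 − 16.6×11.7 = -54.22 → no gain ✓.
Low-ability (own payoff 58): to s=3.3 gives 98 − 25.7×3.3 = 13.19 → no gain ✓; to s=11.7 gives 140 − 25.7×11.7 = -160.69 → no gain ✓.
High-ability (own payoff 140 − 5.1×11.7 = 80.33): to s=0 gives 58 → no gain ✓; to s=3.3 gives 98 − 5.1×3.3 = 81.17 → profitable ✗.
4 of the 6 constraints hold; not an equilibrium.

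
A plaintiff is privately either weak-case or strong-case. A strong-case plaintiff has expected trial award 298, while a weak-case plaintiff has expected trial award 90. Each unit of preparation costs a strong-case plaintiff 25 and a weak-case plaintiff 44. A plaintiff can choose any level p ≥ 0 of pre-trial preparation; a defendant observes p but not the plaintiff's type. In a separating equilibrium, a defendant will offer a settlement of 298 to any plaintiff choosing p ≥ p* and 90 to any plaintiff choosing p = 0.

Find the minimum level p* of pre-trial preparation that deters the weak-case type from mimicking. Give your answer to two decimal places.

A weak-case plaintiff choosing p = 0 receives 90.
Imitating at p* instead would pay 298 at cost 44·p*, netting 298 − 44·p*.
Indifference: 90 = 298 − 44·p*, so p* = (298 − 90) / 44 ≈ 4.73.
This is the weak-case type's binding incentive-compatibility constraint; any p ≥ 4.73 sustains separation on that side.

4.73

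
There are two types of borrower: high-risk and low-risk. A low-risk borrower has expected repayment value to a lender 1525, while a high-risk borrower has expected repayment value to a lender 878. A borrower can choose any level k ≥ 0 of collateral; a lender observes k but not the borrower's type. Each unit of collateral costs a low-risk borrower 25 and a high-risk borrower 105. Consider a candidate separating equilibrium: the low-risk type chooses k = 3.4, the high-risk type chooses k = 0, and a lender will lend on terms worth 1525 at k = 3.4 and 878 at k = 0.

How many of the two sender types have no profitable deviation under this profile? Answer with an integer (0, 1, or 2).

Low-risk type: signal → 1525 − 25 × 3.4 = 1440; deviate to 0 → 878. IC holds (1440 ≥ 878).
High-risk type: stay at 0 → 878; mimic → 1525 − 105 × 3.4 = 1168. IC fails (878 < 1168).
1 of 2 constraints hold, so this profile is not an equilibrium.

1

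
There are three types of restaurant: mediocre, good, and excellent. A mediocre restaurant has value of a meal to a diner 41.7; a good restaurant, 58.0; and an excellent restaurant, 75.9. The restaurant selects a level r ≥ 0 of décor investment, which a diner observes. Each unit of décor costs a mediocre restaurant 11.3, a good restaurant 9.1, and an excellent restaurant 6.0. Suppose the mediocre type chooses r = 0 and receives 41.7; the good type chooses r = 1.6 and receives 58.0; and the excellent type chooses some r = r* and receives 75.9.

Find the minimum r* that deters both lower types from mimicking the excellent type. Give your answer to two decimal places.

3.57

Mediocre type (on-path payoff 41.7) won't mimic when 41.7 ≥ 75.9 − 11.3·r*, i.e. r* ≥ 3.03.
Good type (on-path payoff 58.0 − 9.1×1.6 = 43.44) won't mimic when 43.44 ≥ 75.9 − 9.1·r*, i.e. r* ≥ 3.57.
Both must hold, so r* = max(3.03, 3.57) = 3.57. The good type's constraint binds.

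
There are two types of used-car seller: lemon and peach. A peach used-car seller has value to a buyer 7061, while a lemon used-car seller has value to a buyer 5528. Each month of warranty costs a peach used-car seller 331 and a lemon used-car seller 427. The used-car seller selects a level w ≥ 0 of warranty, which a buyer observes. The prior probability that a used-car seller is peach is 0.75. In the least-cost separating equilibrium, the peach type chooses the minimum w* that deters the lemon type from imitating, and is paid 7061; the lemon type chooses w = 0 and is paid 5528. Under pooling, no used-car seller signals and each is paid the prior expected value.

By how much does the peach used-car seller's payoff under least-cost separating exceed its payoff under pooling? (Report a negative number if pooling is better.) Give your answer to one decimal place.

-805.1

Least-cost separating signal: w* solves 5528 = 7061 − 427·w*, so w* = (7061 − 5528)/427 ≈ 3.5902.
Peach type's separating payoff: 7061 − 331 × w* = 7061 − 331 × (7061 − 5528)/427 = 7061 − 507423/427 ≈ 5872.656.
Pooling payoff: 0.75 × 7061 + 0.25 × 5528 = 6677.75.
Difference: 5872.656 − 6677.75 = -805.094, i.e. -805.1 to one decimal place.
The peach type would prefer the pooling outcome.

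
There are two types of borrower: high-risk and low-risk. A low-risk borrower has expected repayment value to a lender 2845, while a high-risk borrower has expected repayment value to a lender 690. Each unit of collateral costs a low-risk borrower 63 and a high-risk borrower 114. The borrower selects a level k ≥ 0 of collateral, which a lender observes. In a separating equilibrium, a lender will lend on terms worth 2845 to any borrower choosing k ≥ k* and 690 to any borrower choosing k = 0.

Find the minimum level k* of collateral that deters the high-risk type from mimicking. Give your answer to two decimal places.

18.90

A high-risk borrower choosing k = 0 receives 690.
Imitating at k* instead would pay 2845 at cost 114·k*, netting 2845 − 114·k*.
Indifference: 690 = 2845 − 114·k*, so k* = (2845 − 690) / 114 ≈ 18.90.
This is the high-risk type's binding incentive-compatibility constraint; any k ≥ 18.90 sustains separation on that side.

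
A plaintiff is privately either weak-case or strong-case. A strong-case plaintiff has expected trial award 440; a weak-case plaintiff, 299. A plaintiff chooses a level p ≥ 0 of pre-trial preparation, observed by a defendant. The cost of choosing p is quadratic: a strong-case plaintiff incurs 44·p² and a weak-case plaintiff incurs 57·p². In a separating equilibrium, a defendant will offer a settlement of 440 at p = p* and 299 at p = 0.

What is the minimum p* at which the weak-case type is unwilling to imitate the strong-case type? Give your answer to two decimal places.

The weak-case type at p = 0 receives 299; imitating at p* yields 440 − 57·p*².
Indifference: 299 = 440 − 57·p*², so p*² = (440 − 299) / 57 ≈ 2.4737.
p* = √2.4737 ≈ 1.57.

1.57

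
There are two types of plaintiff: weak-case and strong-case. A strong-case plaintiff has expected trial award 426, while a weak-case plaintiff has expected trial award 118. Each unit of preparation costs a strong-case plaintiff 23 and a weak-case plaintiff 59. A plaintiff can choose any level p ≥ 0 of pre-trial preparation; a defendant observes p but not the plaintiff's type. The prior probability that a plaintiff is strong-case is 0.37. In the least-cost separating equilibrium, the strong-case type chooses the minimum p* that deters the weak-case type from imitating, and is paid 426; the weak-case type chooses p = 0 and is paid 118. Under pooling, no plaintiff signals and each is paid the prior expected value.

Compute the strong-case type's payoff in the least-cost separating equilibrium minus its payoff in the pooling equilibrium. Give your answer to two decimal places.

Least-cost separating signal: p* solves 118 = 426 − 59·p*, so p* = (426 − 118)/59 ≈ 5.2203.
Strong-case type's separating payoff: 426 − 23 × p* = 426 − 23 × (426 − 118)/59 = 426 − 7084/59 ≈ 305.9322.
Pooling payoff: 0.37 × 426 + 0.63 × 118 = 231.96.
Difference: 305.9322 − 231.96 = 73.9722, i.e. 73.97 to two decimal places.
The strong-case type prefers to separate.

73.97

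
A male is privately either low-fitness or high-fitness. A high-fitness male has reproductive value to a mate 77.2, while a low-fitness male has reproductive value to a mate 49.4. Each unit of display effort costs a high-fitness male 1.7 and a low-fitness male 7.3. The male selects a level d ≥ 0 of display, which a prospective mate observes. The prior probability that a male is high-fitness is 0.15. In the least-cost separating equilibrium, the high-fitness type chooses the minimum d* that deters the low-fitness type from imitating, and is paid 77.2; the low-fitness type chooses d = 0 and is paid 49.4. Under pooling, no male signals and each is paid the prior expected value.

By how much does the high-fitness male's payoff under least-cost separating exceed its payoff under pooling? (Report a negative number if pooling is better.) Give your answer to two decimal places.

17.16

Least-cost separating signal: d* solves 49.4 = 77.2 − 7.3·d*, so d* = (77.2 − 49.4)/7.3 ≈ 3.8082.
High-fitness type's separating payoff: 77.2 − 1.7 × d* = 77.2 − 1.7 × (77.2 − 49.4)/7.3 = 77.2 − 47.26/7.3 ≈ 70.7260.
Pooling payoff: 0.15 × 77.2 + 0.85 × 49.4 = 53.57.
Difference: 70.7260 − 53.57 = 17.156, i.e. 17.16 to two decimal places.
The high-fitness type prefers to separate.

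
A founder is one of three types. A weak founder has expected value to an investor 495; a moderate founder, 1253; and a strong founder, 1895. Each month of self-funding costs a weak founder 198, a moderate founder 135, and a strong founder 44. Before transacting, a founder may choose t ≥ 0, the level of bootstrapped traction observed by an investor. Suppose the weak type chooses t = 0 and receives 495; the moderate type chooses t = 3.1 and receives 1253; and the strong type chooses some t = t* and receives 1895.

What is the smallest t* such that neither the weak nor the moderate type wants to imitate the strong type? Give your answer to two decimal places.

Moderate type (on-path payoff 1253 − 135×3.1 = 834.5) won't mimic when 834.5 ≥ 1895 − 135·t*, i.e. t* ≥ 7.86.
Weak type (on-path payoff 495) won't mimic when 495 ≥ 1895 − 198·t*, i.e. t* ≥ 7.07.
Both must hold, so t* = max(7.07, 7.86) = 7.86. The moderate type's constraint binds.

7.86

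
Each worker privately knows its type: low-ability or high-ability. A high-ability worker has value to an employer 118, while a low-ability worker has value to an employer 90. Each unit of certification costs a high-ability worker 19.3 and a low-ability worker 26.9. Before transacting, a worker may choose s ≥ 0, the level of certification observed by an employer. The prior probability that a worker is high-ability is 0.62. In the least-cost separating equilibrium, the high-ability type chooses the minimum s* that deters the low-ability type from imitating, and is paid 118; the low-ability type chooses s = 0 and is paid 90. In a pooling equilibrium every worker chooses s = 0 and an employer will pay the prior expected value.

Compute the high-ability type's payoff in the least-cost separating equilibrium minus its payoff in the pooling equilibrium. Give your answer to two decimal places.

-9.45

Least-cost separating signal: s* solves 90 = 118 − 26.9·s*, so s* = (118 − 90)/26.9 ≈ 1.0409.
High-ability type's separating payoff: 118 − 19.3 × s* = 118 − 19.3 × (118 − 90)/26.9 = 118 − 540.4/26.9 ≈ 97.9108.
Pooling payoff: 0.62 × 118 + 0.38 × 90 = 107.36.
Difference: 97.9108 − 107.36 = -9.4492, i.e. -9.45 to two decimal places.
The high-ability type would prefer the pooling outcome.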